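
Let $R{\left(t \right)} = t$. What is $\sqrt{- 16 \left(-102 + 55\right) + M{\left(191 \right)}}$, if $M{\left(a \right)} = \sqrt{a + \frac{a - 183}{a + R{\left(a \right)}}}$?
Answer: $\frac{\sqrt{27433712 + 191 \sqrt{6968635}}}{191} \approx 27.673$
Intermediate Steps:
$M{\left(a \right)} = \sqrt{a + \frac{-183 + a}{2 a}}$ ($M{\left(a \right)} = \sqrt{a + \frac{a - 183}{a + a}} = \sqrt{a + \frac{-183 + a}{2 a}}$)
$\sqrt{- 16 \left(-102 + 55\right) + M{\left(191 \right)}} = \sqrt{- 16 \left(-102 + 55\right) + \frac{\sqrt{2 - \frac{366}{191} + 4 \cdot 191}}{2}} = \sqrt{\left(-16\right) \left(-47\right) + \frac{\sqrt{2 - \frac{366}{191} + 764}}{2}} = \sqrt{752 + \frac{\sqrt{2 - \frac{366}{191} + 764}}{2}} = \sqrt{752 + \frac{\sqrt{\frac{145940}{191}}}{2}} = \sqrt{752 + \frac{\frac{2}{191} \sqrt{6968635}}{2}} = \sqrt{752 + \frac{\sqrt{6968635}}{191}}$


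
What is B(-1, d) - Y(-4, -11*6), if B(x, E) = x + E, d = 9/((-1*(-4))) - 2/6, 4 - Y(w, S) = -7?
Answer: -121/12 ≈ -10.083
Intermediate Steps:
Y(w, S) = 11 (Y(w, S) = 4 - 1*(-7) = 4 + 7 = 11)
d = 23/12 (d = 9/4 - 2*⅙ = 9*(¼) - ⅓ = 9/4 - ⅓ = 23/12 ≈ 1.9167)
B(x, E) = E + x
B(-1, d) - Y(-4, -11*6) = (23/12 - 1) - 1*11 = 11/12 - 11 = -121/12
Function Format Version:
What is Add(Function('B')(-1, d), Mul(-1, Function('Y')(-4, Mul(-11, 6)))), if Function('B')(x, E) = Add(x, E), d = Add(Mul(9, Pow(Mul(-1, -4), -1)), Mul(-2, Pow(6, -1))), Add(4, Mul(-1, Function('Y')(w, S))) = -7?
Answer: Rational(-121, 12) ≈ -10.083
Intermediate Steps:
Function('Y')(w, S) = 11 (Function('Y')(w, S) = Add(4, Mul(-1, -7)) = Add(4, 7) = 11)
d = Rational(23, 12) (d = Add(Mul(9, Pow(4, -1)), Mul(-2, Rational(1, 6))) = Add(Mul(9, Rational(1, 4)), Rational(-1, 3)) = Add(Rational(9, 4), Rational(-1, 3)) = Rational(23, 12) ≈ 1.9167)
Function('B')(x, E) = Add(E, x)
Add(Function('B')(-1, d), Mul(-1, Function('Y')(-4, Mul(-11, 6)))) = Add(Add(Rational(23, 12), -1), Mul(-1, 11)) = Add(Rational(11, 12), -11) = Rational(-121, 12)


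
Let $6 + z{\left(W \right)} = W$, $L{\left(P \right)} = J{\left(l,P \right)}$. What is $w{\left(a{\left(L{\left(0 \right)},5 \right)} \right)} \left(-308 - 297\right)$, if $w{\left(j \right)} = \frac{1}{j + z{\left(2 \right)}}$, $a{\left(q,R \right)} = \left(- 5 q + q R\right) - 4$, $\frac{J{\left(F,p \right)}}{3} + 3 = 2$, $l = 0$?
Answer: $\frac{605}{8} \approx 75.625$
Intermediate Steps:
$J{\left(F,p \right)} = -3$ ($J{\left(F,p \right)} = -9 + 3 \cdot 2 = -9 + 6 = -3$)
$L{\left(P \right)} = -3$
$z{\left(W \right)} = -6 + W$
$a{\left(q,R \right)} = -4 - 5 q + R q$ ($a{\left(q,R \right)} = \left(- 5 q + R q\right) - 4 = -4 - 5 q + R q$)
$w{\left(j \right)} = \frac{1}{-4 + j}$ ($w{\left(j \right)} = \frac{1}{j + \left(-6 + 2\right)} = \frac{1}{j - 4} = \frac{1}{-4 + j}$)
$w{\left(a{\left(L{\left(0 \right)},5 \right)} \right)} \left(-308 - 297\right) = \frac{-308 - 297}{-4 - 4} = \frac{1}{-4 - 4} \left(-605\right) = \frac{1}{-8} \left(-605\right) = \left(- \frac{1}{8}\right) \left(-605\right) = \frac{605}{8}$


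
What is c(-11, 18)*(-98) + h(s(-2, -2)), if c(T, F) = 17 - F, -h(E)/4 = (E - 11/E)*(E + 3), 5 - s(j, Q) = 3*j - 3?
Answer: -5604/7 ≈ -800.57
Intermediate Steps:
s(j, Q) = 8 - 3*j (s(j, Q) = 5 - (3*j - 3) = 5 - (-3 + 3*j) = 5 + (3 - 3*j) = 8 - 3*j)
h(E) = -4*(3 + E)*(E - 11/E) (h(E) = -4*(E - 11/E)*(E + 3) = -4*(E - 11/E)*(3 + E) = -4*(3 + E)*(E - 11/E))
c(-11, 18)*(-98) + h(s(-2, -2)) = (17 - 1*18)*(-98) + (44 - 12*(8 - 3*(-2)) - 4*(8 - 3*(-2))² + 132/(8 - 3*(-2))) = (17 - 18)*(-98) + (44 - 12*(8 + 6) - 4*(8 + 6)² + 132/(8 + 6)) = -1*(-98) + (44 - 12*14 - 4*14² + 132/14) = 98 + (44 - 168 - 4*196 + 132*(1/14)) = 98 + (44 - 168 - 784 + 66/7) = 98 - 6290/7 = -5604/7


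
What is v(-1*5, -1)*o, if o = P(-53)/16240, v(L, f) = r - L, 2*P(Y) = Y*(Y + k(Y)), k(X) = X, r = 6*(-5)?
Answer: -14045/3248 ≈ -4.3242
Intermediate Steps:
r = -30
P(Y) = Y**2 (P(Y) = (Y*(Y + Y))/2 = (Y*(2*Y))/2 = (2*Y**2)/2 = Y**2)
v(L, f) = -30 - L
o = 2809/16240 (o = (-53)**2/16240 = 2809*(1/16240) = 2809/16240 ≈ 0.17297)
v(-1*5, -1)*o = (-30 - (-1)*5)*(2809/16240) = (-30 - 1*(-5))*(2809/16240) = (-30 + 5)*(2809/16240) = -25*2809/16240 = -14045/3248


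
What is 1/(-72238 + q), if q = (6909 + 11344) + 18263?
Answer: -1/35722 ≈ -2.7994e-5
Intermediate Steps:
q = 36516 (q = 18253 + 18263 = 36516)
1/(-72238 + q) = 1/(-72238 + 36516) = 1/(-35722) = -1/35722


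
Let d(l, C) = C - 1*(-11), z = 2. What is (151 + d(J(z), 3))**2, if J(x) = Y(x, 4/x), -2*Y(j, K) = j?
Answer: 27225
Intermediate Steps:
Y(j, K) = -j/2
J(x) = -x/2
d(l, C) = 11 + C (d(l, C) = C + 11 = 11 + C)
(151 + d(J(z), 3))**2 = (151 + (11 + 3))**2 = (151 + 14)**2 = 165**2 = 27225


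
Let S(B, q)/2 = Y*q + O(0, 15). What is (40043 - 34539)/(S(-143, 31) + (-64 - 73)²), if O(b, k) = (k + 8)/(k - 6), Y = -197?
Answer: 49536/59041 ≈ 0.83901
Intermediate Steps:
O(b, k) = (8 + k)/(-6 + k)
S(B, q) = 46/9 - 394*q (S(B, q) = 2*(-197*q + (8 + 15)/(-6 + 15)) = 2*(-197*q + 23/9) = 2*(23/9 - 197*q) = 46/9 - 394*q)
(40043 - 34539)/(S(-143, 31) + (-64 - 73)²) = (40043 - 34539)/((46/9 - 394*31) + (-64 - 73)²) = 5504/((46/9 - 12214) + (-137)²) = 5504/(-109880/9 + 18769) = 5504/(59041/9) = 5504*(9/59041) = 49536/59041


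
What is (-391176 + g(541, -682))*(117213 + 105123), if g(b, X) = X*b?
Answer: -169006042368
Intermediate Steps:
(-391176 + g(541, -682))*(117213 + 105123) = (-391176 - 682*541)*(117213 + 105123) = (-391176 - 368962)*222336 = -760138*222336 = -169006042368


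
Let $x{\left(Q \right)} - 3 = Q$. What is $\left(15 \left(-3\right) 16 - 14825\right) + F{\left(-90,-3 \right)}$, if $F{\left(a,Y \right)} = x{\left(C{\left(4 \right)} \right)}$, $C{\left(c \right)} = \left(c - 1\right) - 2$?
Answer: $-15541$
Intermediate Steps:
$C{\left(c \right)} = -3 + c$ ($C{\left(c \right)} = \left(-1 + c\right) - 2 = -3 + c$)
$x{\left(Q \right)} = 3 + Q$
$F{\left(a,Y \right)} = 4$ ($F{\left(a,Y \right)} = 3 + \left(-3 + 4\right) = 3 + 1 = 4$)
$\left(15 \left(-3\right) 16 - 14825\right) + F{\left(-90,-3 \right)} = \left(15 \left(-3\right) 16 - 14825\right) + 4 = \left(\left(-45\right) 16 - 14825\right) + 4 = \left(-720 - 14825\right) + 4 = -15545 + 4 = -15541$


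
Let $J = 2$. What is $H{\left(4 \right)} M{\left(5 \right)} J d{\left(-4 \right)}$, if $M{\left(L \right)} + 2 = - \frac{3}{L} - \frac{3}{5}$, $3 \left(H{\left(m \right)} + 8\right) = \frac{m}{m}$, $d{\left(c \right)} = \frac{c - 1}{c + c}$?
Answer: $\frac{92}{3} \approx 30.667$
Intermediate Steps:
$d{\left(c \right)} = \frac{-1 + c}{2 c}$
$H{\left(m \right)} = - \frac{23}{3}$ ($H{\left(m \right)} = -8 + \frac{m \frac{1}{m}}{3} = -8 + \frac{1}{3} \cdot 1 = -8 + \frac{1}{3} = - \frac{23}{3}$)
$M{\left(L \right)} = - \frac{13}{5} - \frac{3}{L}$ ($M{\left(L \right)} = -2 - \left(\frac{3}{5} + \frac{3}{L}\right) = - \frac{13}{5} - \frac{3}{L}$)
$H{\left(4 \right)} M{\left(5 \right)} J d{\left(-4 \right)} = - \frac{23 \left(- \frac{13}{5} - \frac{3}{5}\right)}{3} \cdot 2 \frac{-1 - 4}{2 \left(-4\right)} = - \frac{23 \left(- \frac{13}{5} - \frac{3}{5}\right)}{3} \cdot 2 \cdot \frac{1}{2} \left(- \frac{1}{4}\right) \left(-5\right) = - \frac{23 \left(- \frac{13}{5} - \frac{3}{5}\right)}{3} \cdot 2 \cdot \frac{5}{8} = \left(- \frac{23}{3}\right) \left(- \frac{16}{5}\right) \frac{5}{4} = \frac{368}{15} \cdot \frac{5}{4} = \frac{92}{3}$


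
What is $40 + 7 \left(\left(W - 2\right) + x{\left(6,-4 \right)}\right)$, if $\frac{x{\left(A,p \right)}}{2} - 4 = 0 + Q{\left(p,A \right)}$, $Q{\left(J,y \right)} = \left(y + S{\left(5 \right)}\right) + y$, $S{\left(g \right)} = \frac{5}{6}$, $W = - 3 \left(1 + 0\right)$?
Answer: $\frac{722}{3} \approx 240.67$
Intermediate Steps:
$W = -3$ ($W = \left(-3\right) 1 = -3$)
$S{\left(g \right)} = \frac{5}{6}$ ($S{\left(g \right)} = 5 \cdot \frac{1}{6} = \frac{5}{6}$)
$Q{\left(J,y \right)} = \frac{5}{6} + 2 y$ ($Q{\left(J,y \right)} = \left(y + \frac{5}{6}\right) + y = \left(\frac{5}{6} + y\right) + y = \frac{5}{6} + 2 y$)
$x{\left(A,p \right)} = \frac{29}{3} + 4 A$ ($x{\left(A,p \right)} = 8 + 2 \left(0 + \left(\frac{5}{6} + 2 A\right)\right) = 8 + 2 \left(\frac{5}{6} + 2 A\right) = 8 + \left(\frac{5}{3} + 4 A\right) = \frac{29}{3} + 4 A$)
$40 + 7 \left(\left(W - 2\right) + x{\left(6,-4 \right)}\right) = 40 + 7 \left(\left(-3 - 2\right) + \left(\frac{29}{3} + 4 \cdot 6\right)\right) = 40 + 7 \left(-5 + \left(\frac{29}{3} + 24\right)\right) = 40 + 7 \left(-5 + \frac{101}{3}\right) = 40 + 7 \cdot \frac{86}{3} = 40 + \frac{602}{3} = \frac{722}{3}$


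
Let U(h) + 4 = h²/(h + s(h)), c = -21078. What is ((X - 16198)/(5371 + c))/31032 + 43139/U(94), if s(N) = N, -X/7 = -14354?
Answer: 2628348941962/2619880479 ≈ 1003.2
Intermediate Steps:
X = 100478 (X = -7*(-14354) = 100478)
U(h) = -4 + h/2 (U(h) = -4 + h²/(h + h) = -4 + h²/((2*h)) = -4 + (1/(2*h))*h² = -4 + h/2)
((X - 16198)/(5371 + c))/31032 + 43139/U(94) = ((100478 - 16198)/(5371 - 21078))/31032 + 43139/(-4 + (½)*94) = (84280/(-15707))*(1/31032) + 43139/(-4 + 47) = (84280*(-1/15707))*(1/31032) + 43139/43 = -84280/15707*1/31032 + 43139*(1/43) = -10535/60927453 + 43139/43 = 2628348941962/2619880479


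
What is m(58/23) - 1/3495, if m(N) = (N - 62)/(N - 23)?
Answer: 1593563/548715 ≈ 2.9042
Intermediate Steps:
m(N) = (-62 + N)/(-23 + N)
m(58/23) - 1/3495 = (-62 + 58/23)/(-23 + 58/23) - 1/3495 = -1368/23/(-471/23) - 1/3495 = -23/471*(-1368/23) - 1/3495 = 456/157 - 1/3495 = 1593563/548715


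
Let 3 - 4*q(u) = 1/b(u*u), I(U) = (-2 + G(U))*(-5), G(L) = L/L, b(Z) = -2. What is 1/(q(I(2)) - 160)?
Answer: -8/1273 ≈ -0.0062844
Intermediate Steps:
G(L) = 1
I(U) = 5 (I(U) = (-2 + 1)*(-5) = -1*(-5) = 5)
q(u) = 7/8 (q(u) = 3/4 - 1/4/(-2) = 3/4 - 1/4*(-1/2) = 3/4 + 1/8 = 7/8)
1/(q(I(2)) - 160) = 1/(7/8 - 160) = 1/(-1273/8) = -8/1273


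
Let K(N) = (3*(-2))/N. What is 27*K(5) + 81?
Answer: 243/5 ≈ 48.600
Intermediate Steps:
K(N) = -6/N
27*K(5) + 81 = 27*(-6/5) + 81 = -162/5 + 81 = 243/5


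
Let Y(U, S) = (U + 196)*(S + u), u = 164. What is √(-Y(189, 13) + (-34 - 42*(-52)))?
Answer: I*√65995 ≈ 256.9*I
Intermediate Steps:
Y(U, S) = (164 + S)*(196 + U) (Y(U, S) = (U + 196)*(S + 164) = (196 + U)*(164 + S) = (164 + S)*(196 + U))
√(-Y(189, 13) + (-34 - 42*(-52))) = √(-(32144 + 164*189 + 196*13 + 13*189) + (-34 - 42*(-52))) = √(-(32144 + 30996 + 2548 + 2457) + (-34 + 2184)) = √(-1*68145 + 2150) = √(-68145 + 2150) = √(-65995) = I*√65995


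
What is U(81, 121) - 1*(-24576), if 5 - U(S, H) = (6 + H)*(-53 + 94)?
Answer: 19374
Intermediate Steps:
U(S, H) = -241 - 41*H (U(S, H) = 5 - (6 + H)*(-53 + 94) = 5 - (6 + H)*41 = 5 - (246 + 41*H) = 5 + (-246 - 41*H) = -241 - 41*H)
U(81, 121) - 1*(-24576) = (-241 - 41*121) - 1*(-24576) = (-241 - 4961) + 24576 = -5202 + 24576 = 19374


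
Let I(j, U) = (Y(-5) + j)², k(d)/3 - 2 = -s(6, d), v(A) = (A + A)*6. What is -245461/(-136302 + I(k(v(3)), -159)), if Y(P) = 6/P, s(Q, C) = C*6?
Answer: -6136525/6935106 ≈ -0.88485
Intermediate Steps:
v(A) = 12*A (v(A) = (2*A)*6 = 12*A)
s(Q, C) = 6*C
k(d) = 6 - 18*d (k(d) = 6 + 3*(-6*d) = 6 - 18*d)
I(j, U) = (-6/5 + j)² (I(j, U) = (6/(-5) + j)² = (6*(-⅕) + j)² = (-6/5 + j)²)
-245461/(-136302 + I(k(v(3)), -159)) = -245461/(-136302 + (-6 + 5*(6 - 216*3))²/25) = -245461/(-136302 + (-6 + 5*(6 - 18*36))²/25) = -245461/(-136302 + (-6 + 5*(6 - 648))²/25) = -245461/(-136302 + (-6 + 5*(-642))²/25) = -245461/(-136302 + (-6 - 3210)²/25) = -245461/(-136302 + (1/25)*(-3216)²) = -245461/(-136302 + (1/25)*10342656) = -245461/(-136302 + 10342656/25) = -245461/6935106/25 = -245461*25/6935106 = -6136525/6935106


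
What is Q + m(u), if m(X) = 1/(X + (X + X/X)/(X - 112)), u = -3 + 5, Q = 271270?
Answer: 58865700/217 ≈ 2.7127e+5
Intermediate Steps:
u = 2
m(X) = 1/(X + (1 + X)/(-112 + X)) (m(X) = 1/(X + (X + 1)/(-112 + X)) = 1/(X + (1 + X)/(-112 + X)))
Q + m(u) = 271270 + (-112 + 2)/(1 + 2**2 - 111*2) = 271270 - 110/(1 + 4 - 222) = 271270 - 110/(-217) = 271270 - 1/217*(-110) = 271270 + 110/217 = 58865700/217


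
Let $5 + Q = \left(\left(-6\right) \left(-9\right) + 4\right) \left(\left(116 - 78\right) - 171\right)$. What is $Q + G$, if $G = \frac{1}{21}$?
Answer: $- \frac{162098}{21} \approx -7719.0$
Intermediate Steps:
$G = \frac{1}{21} \approx 0.047619$
$Q = -7719$ ($Q = -5 + \left(\left(-6\right) \left(-9\right) + 4\right) \left(\left(116 - 78\right) - 171\right) = -5 + \left(54 + 4\right) \left(\left(116 - 78\right) - 171\right) = -5 + 58 \left(38 - 171\right) = -5 + 58 \left(-133\right) = -5 - 7714 = -7719$)
$Q + G = -7719 + \frac{1}{21} = - \frac{162098}{21}$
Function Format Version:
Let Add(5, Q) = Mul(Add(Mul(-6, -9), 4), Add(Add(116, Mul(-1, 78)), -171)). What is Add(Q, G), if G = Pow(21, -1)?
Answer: Rational(-162098, 21) ≈ -7719.0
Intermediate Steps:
G = Rational(1, 21) ≈ 0.047619
Q = -7719 (Q = Add(-5, Mul(Add(Mul(-6, -9), 4), Add(Add(116, Mul(-1, 78)), -171))) = Add(-5, Mul(Add(54, 4), Add(Add(116, -78), -171))) = Add(-5, Mul(58, Add(38, -171))) = Add(-5, Mul(58, -133)) = Add(-5, -7714) = -7719)
Add(Q, G) = Add(-7719, Rational(1, 21)) = Rational(-162098, 21)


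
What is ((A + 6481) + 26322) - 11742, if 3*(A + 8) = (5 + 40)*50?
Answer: 21803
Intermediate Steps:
A = 742 (A = -8 + ((5 + 40)*50)/3 = -8 + (45*50)/3 = -8 + (1/3)*2250 = -8 + 750 = 742)
((A + 6481) + 26322) - 11742 = ((742 + 6481) + 26322) - 11742 = (7223 + 26322) - 11742 = 33545 - 11742 = 21803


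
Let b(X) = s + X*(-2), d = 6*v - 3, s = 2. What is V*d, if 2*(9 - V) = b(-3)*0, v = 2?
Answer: 81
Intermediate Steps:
d = 9 (d = 6*2 - 3 = 12 - 3 = 9)
b(X) = 2 - 2*X (b(X) = 2 + X*(-2) = 2 - 2*X)
V = 9 (V = 9 - (2 - 2*(-3))*0/2 = 9 - (2 + 6)*0/2 = 9 - 4*0 = 9 - ½*0 = 9 + 0 = 9)
V*d = 9*9 = 81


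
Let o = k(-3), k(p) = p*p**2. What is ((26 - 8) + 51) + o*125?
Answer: -3306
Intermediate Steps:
k(p) = p**3
o = -27 (o = (-3)**3 = -27)
((26 - 8) + 51) + o*125 = ((26 - 8) + 51) - 27*125 = (18 + 51) - 3375 = 69 - 3375 = -3306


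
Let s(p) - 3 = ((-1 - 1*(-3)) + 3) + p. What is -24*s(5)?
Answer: -312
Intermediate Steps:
s(p) = 8 + p (s(p) = 3 + (((-1 - 1*(-3)) + 3) + p) = 3 + (((-1 + 3) + 3) + p) = 3 + ((2 + 3) + p) = 3 + (5 + p) = 8 + p)
-24*s(5) = -24*(8 + 5) = -24*13 = -312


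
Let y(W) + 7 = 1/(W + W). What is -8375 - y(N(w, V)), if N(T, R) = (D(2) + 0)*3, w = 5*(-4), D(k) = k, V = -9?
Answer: -100417/12 ≈ -8368.1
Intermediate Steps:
w = -20
N(T, R) = 6 (N(T, R) = (2 + 0)*3 = 2*3 = 6)
y(W) = -7 + 1/(2*W) (y(W) = -7 + 1/(W + W) = -7 + 1/(2*W))
-8375 - y(N(w, V)) = -8375 - (-7 + (½)/6) = -8375 - (-7 + (½)*(⅙)) = -8375 - (-7 + 1/12) = -8375 - 1*(-83/12) = -8375 + 83/12 = -100417/12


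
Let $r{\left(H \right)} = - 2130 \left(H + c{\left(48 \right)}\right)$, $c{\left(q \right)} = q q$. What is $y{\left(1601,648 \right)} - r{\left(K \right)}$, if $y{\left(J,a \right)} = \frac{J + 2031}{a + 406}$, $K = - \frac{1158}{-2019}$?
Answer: $\frac{1740989536948}{354671} \approx 4.9087 \cdot 10^{6}$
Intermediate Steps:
$K = \frac{386}{673}$ ($K = \left(-1158\right) \left(- \frac{1}{2019}\right) = \frac{386}{673} \approx 0.57355$)
$c{\left(q \right)} = q^{2}$
$y{\left(J,a \right)} = \frac{2031 + J}{406 + a}$
$r{\left(H \right)} = -4907520 - 2130 H$ ($r{\left(H \right)} = - 2130 \left(H + 48^{2}\right) = - 2130 \left(H + 2304\right) = - 2130 \left(2304 + H\right) = -4907520 - 2130 H$)
$y{\left(1601,648 \right)} - r{\left(K \right)} = \frac{2031 + 1601}{406 + 648} - \left(-4907520 - \frac{822180}{673}\right) = \frac{1}{1054} \cdot 3632 - \left(-4907520 - \frac{822180}{673}\right) = \frac{1}{1054} \cdot 3632 - - \frac{3303583140}{673} = \frac{1816}{527} + \frac{3303583140}{673} = \frac{1740989536948}{354671}$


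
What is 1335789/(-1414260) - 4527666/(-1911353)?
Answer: 427792511627/300350010420 ≈ 1.4243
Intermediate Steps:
1335789/(-1414260) - 4527666/(-1911353) = 1335789*(-1/1414260) - 4527666*(-1/1911353) = -148421/157140 + 4527666/1911353 = 427792511627/300350010420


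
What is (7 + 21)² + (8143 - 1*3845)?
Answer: 5082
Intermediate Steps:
(7 + 21)² + (8143 - 1*3845) = 28² + (8143 - 3845) = 784 + 4298 = 5082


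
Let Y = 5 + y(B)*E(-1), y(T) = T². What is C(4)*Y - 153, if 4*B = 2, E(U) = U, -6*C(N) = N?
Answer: -937/6 ≈ -156.17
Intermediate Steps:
C(N) = -N/6
B = ½ (B = (¼)*2 = ½ ≈ 0.50000)
Y = 19/4 (Y = 5 + (½)²*(-1) = 5 + (¼)*(-1) = 5 - ¼ = 19/4 ≈ 4.7500)
C(4)*Y - 153 = -⅙*4*(19/4) - 153 = -⅔*19/4 - 153 = -19/6 - 153 = -937/6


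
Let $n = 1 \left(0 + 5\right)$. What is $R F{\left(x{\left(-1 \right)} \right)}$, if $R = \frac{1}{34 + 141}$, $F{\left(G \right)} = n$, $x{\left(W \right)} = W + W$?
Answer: $\frac{1}{35} \approx 0.028571$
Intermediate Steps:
$x{\left(W \right)} = 2 W$
$n = 5$ ($n = 1 \cdot 5 = 5$)
$F{\left(G \right)} = 5$
$R = \frac{1}{175} \approx 0.0057143$
$R F{\left(x{\left(-1 \right)} \right)} = \frac{1}{175} \cdot 5 = \frac{1}{35}$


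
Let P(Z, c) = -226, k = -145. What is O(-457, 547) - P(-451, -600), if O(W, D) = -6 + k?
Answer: 75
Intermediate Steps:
O(W, D) = -151 (O(W, D) = -6 - 145 = -151)
O(-457, 547) - P(-451, -600) = -151 - 1*(-226) = -151 + 226 = 75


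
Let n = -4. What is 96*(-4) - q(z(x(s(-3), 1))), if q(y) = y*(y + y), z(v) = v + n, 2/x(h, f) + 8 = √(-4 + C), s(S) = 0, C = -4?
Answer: 19*(-155*I - 88*√2)/(4*√2 + 7*I) ≈ -419.64 - 1.3269*I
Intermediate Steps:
x(h, f) = 2/(-8 + 2*I*√2) (x(h, f) = 2/(-8 + √(-4 - 4)) = 2/(-8 + √(-8)) = 2/(-8 + 2*I*√2))
z(v) = -4 + v (z(v) = v - 4 = -4 + v)
q(y) = 2*y² (q(y) = y*(2*y) = 2*y²)
96*(-4) - q(z(x(s(-3), 1))) = 96*(-4) - 2*(-4 + (-2/9 - I*√2/18))² = -384 - 2*(-38/9 - I*√2/18)²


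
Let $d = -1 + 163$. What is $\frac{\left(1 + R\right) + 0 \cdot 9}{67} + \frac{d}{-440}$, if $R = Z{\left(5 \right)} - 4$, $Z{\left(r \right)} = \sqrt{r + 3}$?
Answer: $- \frac{6087}{14740} + \frac{2 \sqrt{2}}{67} \approx -0.37074$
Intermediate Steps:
$Z{\left(r \right)} = \sqrt{3 + r}$
$R = -4 + 2 \sqrt{2}$ ($R = \sqrt{3 + 5} - 4 = \sqrt{8} - 4 = 2 \sqrt{2} - 4 = -4 + 2 \sqrt{2} \approx -1.1716$)
$d = 162$
$\frac{\left(1 + R\right) + 0 \cdot 9}{67} + \frac{d}{-440} = \frac{\left(1 - \left(4 - 2 \sqrt{2}\right)\right) + 0 \cdot 9}{67} + \frac{162}{-440} = \left(\left(-3 + 2 \sqrt{2}\right) + 0\right) \frac{1}{67} + 162 \left(- \frac{1}{440}\right) = \left(-3 + 2 \sqrt{2}\right) \frac{1}{67} - \frac{81}{220} = \left(- \frac{3}{67} + \frac{2 \sqrt{2}}{67}\right) - \frac{81}{220} = - \frac{6087}{14740} + \frac{2 \sqrt{2}}{67}$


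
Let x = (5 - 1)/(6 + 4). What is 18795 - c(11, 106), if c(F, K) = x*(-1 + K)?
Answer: 18753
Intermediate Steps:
x = ⅖ (x = 4/10 = 4*(⅒) = ⅖ ≈ 0.40000)
c(F, K) = -⅖ + 2*K/5 (c(F, K) = 2*(-1 + K)/5 = -⅖ + 2*K/5)
18795 - c(11, 106) = 18795 - (-⅖ + (⅖)*106) = 18795 - (-⅖ + 212/5) = 18795 - 1*42 = 18795 - 42 = 18753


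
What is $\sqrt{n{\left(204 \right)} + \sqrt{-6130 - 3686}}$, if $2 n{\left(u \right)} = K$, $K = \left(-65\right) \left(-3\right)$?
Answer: $\frac{\sqrt{390 + 8 i \sqrt{2454}}}{2} \approx 10.874 + 4.5555 i$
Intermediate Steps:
$K = 195$
$n{\left(u \right)} = \frac{195}{2}$ ($n{\left(u \right)} = \frac{1}{2} \cdot 195 = \frac{195}{2}$)
$\sqrt{n{\left(204 \right)} + \sqrt{-6130 - 3686}} = \sqrt{\frac{195}{2} + \sqrt{-6130 - 3686}} = \sqrt{\frac{195}{2} + \sqrt{-9816}} = \sqrt{\frac{195}{2} + 2 i \sqrt{2454}}$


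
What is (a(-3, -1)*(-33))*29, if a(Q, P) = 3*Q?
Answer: 8613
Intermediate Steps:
(a(-3, -1)*(-33))*29 = ((3*(-3))*(-33))*29 = -9*(-33)*29 = 297*29 = 8613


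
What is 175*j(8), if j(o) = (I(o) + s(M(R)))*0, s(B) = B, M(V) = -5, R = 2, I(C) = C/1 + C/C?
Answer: 0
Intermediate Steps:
I(C) = 1 + C (I(C) = C*1 + 1 = C + 1 = 1 + C)
j(o) = 0 (j(o) = ((1 + o) - 5)*0 = (-4 + o)*0 = 0)
175*j(8) = 175*0 = 0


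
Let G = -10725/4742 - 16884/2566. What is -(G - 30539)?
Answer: 185852640593/6083986 ≈ 30548.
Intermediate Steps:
G = -53792139/6083986 (G = -10725*1/4742 - 16884*1/2566 = -10725/4742 - 8442/1283 = -53792139/6083986 ≈ -8.8416)
-(G - 30539) = -(-53792139/6083986 - 30539) = -1*(-185852640593/6083986) = 185852640593/6083986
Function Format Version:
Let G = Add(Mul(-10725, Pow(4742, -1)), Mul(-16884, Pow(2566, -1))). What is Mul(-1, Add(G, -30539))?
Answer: Rational(185852640593, 6083986) ≈ 30548.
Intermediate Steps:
G = Rational(-53792139, 6083986) (G = Add(Mul(-10725, Rational(1, 4742)), Mul(-16884, Rational(1, 2566))) = Add(Rational(-10725, 4742), Rational(-8442, 1283)) = Rational(-53792139, 6083986) ≈ -8.8416)
Mul(-1, Add(G, -30539)) = Mul(-1, Add(Rational(-53792139, 6083986), -30539)) = Mul(-1, Rational(-185852640593, 6083986)) = Rational(185852640593, 6083986)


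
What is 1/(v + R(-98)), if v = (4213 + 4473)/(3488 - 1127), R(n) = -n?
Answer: 2361/240064 ≈ 0.0098349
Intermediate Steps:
v = 8686/2361 ≈ 3.6790
1/(v + R(-98)) = 1/(8686/2361 - 1*(-98)) = 1/(8686/2361 + 98) = 1/(240064/2361) = 2361/240064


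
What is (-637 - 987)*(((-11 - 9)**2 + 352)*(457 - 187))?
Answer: -329736960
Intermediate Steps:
(-637 - 987)*(((-11 - 9)**2 + 352)*(457 - 187)) = -1624*((-20)**2 + 352)*270 = -1624*(400 + 352)*270 = -1221248*270 = -1624*203040 = -329736960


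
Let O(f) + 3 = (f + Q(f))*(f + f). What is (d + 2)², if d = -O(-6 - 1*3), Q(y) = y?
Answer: 101761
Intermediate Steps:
O(f) = -3 + 4*f² (O(f) = -3 + (f + f)*(f + f) = -3 + (2*f)*(2*f) = -3 + 4*f²)
d = -321 (d = -(-3 + 4*(-6 - 1*3)²) = -(-3 + 4*(-6 - 3)²) = -(-3 + 4*(-9)²) = -(-3 + 4*81) = -(-3 + 324) = -1*321 = -321)
(d + 2)² = (-321 + 2)² = (-319)² = 101761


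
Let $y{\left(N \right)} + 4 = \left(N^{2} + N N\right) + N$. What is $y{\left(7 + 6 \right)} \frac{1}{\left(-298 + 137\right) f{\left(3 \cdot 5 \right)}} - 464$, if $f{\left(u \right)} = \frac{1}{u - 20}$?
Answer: $- \frac{72969}{161} \approx -453.22$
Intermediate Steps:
$f{\left(u \right)} = \frac{1}{-20 + u}$
$y{\left(N \right)} = -4 + N + 2 N^{2}$ ($y{\left(N \right)} = -4 + \left(\left(N^{2} + N N\right) + N\right) = -4 + \left(\left(N^{2} + N^{2}\right) + N\right) = -4 + \left(2 N^{2} + N\right) = -4 + \left(N + 2 N^{2}\right) = -4 + N + 2 N^{2}$)
$y{\left(7 + 6 \right)} \frac{1}{\left(-298 + 137\right) f{\left(3 \cdot 5 \right)}} - 464 = \left(-4 + \left(7 + 6\right) + 2 \left(7 + 6\right)^{2}\right) \frac{1}{\left(-298 + 137\right) \frac{1}{-20 + 3 \cdot 5}} - 464 = \left(-4 + 13 + 2 \cdot 13^{2}\right) \frac{1}{\left(-161\right) \frac{1}{-20 + 15}} - 464 = \left(-4 + 13 + 2 \cdot 169\right) \left(- \frac{1}{161 \frac{1}{-5}}\right) - 464 = \left(-4 + 13 + 338\right) \left(- \frac{1}{161 \left(- \frac{1}{5}\right)}\right) - 464 = 347 \left(\left(- \frac{1}{161}\right) \left(-5\right)\right) - 464 = 347 \cdot \frac{5}{161} - 464 = \frac{1735}{161} - 464 = - \frac{72969}{161}$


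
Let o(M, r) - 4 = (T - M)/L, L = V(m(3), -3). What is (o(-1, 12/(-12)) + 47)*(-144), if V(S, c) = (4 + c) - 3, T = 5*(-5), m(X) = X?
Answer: -9072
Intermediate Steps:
T = -25
V(S, c) = 1 + c
L = -2 (L = 1 - 3 = -2)
o(M, r) = 33/2 + M/2 (o(M, r) = 4 + (-25 - M)/(-2) = 4 + (-25 - M)*(-½) = 4 + (25/2 + M/2) = 33/2 + M/2)
(o(-1, 12/(-12)) + 47)*(-144) = ((33/2 + (½)*(-1)) + 47)*(-144) = ((33/2 - ½) + 47)*(-144) = (16 + 47)*(-144) = 63*(-144) = -9072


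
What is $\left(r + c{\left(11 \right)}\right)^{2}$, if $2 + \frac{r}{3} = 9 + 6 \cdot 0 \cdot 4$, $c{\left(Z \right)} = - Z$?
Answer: $100$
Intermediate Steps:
$r = 21$ ($r = -6 + 3 \left(9 + 6 \cdot 0 \cdot 4\right) = -6 + 3 \left(9 + 6 \cdot 0\right) = -6 + 3 \left(9 + 0\right) = -6 + 3 \cdot 9 = -6 + 27 = 21$)
$\left(r + c{\left(11 \right)}\right)^{2} = \left(21 - 11\right)^{2} = 10^{2} = 100$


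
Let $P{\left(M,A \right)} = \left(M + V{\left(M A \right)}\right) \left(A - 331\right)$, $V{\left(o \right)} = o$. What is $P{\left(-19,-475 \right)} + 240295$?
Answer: $-7018541$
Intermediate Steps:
$P{\left(M,A \right)} = \left(-331 + A\right) \left(M + A M\right)$ ($P{\left(M,A \right)} = \left(M + M A\right) \left(A - 331\right) = \left(M + A M\right) \left(-331 + A\right) = \left(-331 + A\right) \left(M + A M\right)$)
$P{\left(-19,-475 \right)} + 240295 = - 19 \left(-331 + \left(-475\right)^{2} - -156750\right) + 240295 = - 19 \left(-331 + 225625 + 156750\right) + 240295 = \left(-19\right) 382044 + 240295 = -7258836 + 240295 = -7018541$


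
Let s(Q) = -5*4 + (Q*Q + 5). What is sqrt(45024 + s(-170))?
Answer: sqrt(73909) ≈ 271.86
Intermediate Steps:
s(Q) = -15 + Q**2 (s(Q) = -20 + (Q**2 + 5) = -20 + (5 + Q**2) = -15 + Q**2)
sqrt(45024 + s(-170)) = sqrt(45024 + (-15 + (-170)**2)) = sqrt(45024 + (-15 + 28900)) = sqrt(45024 + 28885) = sqrt(73909)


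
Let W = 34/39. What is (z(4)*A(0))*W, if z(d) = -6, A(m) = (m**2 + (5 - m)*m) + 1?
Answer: -68/13 ≈ -5.2308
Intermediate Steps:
W = 34/39 (W = 34*(1/39) = 34/39 ≈ 0.87179)
A(m) = 1 + m**2 + m*(5 - m) (A(m) = (m**2 + m*(5 - m)) + 1 = 1 + m**2 + m*(5 - m))
(z(4)*A(0))*W = -6*(1 + 5*0)*(34/39) = -6*(1 + 0)*(34/39) = -6*1*(34/39) = -6*34/39 = -68/13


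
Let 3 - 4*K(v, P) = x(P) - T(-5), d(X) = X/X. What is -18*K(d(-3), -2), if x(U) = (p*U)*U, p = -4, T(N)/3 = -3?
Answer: -45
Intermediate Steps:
T(N) = -9 (T(N) = 3*(-3) = -9)
x(U) = -4*U² (x(U) = (-4*U)*U = -4*U²)
d(X) = 1
K(v, P) = -3/2 + P² (K(v, P) = ¾ - (-4*P² - 1*(-9))/4 = ¾ - (-4*P² + 9)/4 = ¾ - (9 - 4*P²)/4 = ¾ + (-9/4 + P²) = -3/2 + P²)
-18*K(d(-3), -2) = -18*(-3/2 + (-2)²) = -18*(-3/2 + 4) = -18*5/2 = -45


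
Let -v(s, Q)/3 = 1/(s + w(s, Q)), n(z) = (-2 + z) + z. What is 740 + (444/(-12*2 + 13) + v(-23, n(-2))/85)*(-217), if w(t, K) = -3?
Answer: 230911319/24310 ≈ 9498.6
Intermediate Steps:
n(z) = -2 + 2*z
v(s, Q) = -3/(-3 + s) (v(s, Q) = -3/(s - 3) = -3/(-3 + s))
740 + (444/(-12*2 + 13) + v(-23, n(-2))/85)*(-217) = 740 + (444/(-12*2 + 13) - 3/(-3 - 23)/85)*(-217) = 740 + (444/(-24 + 13) - 3/(-26)*(1/85))*(-217) = 740 + (444/(-11) - 3*(-1/26)*(1/85))*(-217) = 740 + (444*(-1/11) + (3/26)*(1/85))*(-217) = 740 + (-444/11 + 3/2210)*(-217) = 740 - 981207/24310*(-217) = 740 + 212921919/24310 = 230911319/24310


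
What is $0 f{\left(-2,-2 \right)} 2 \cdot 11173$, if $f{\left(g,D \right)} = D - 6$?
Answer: $0$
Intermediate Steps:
$f{\left(g,D \right)} = -6 + D$ ($f{\left(g,D \right)} = D - 6 = -6 + D$)
$0 f{\left(-2,-2 \right)} 2 \cdot 11173 = 0 \left(-6 - 2\right) 2 \cdot 11173 = 0 \left(-8\right) 2 \cdot 11173 = 0 \cdot 2 \cdot 11173 = 0 \cdot 11173 = 0$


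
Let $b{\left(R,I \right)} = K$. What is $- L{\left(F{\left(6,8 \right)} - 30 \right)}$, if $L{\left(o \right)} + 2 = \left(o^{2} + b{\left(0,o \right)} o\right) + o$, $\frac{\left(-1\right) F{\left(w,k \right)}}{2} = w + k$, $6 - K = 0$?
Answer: $-2956$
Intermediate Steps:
$K = 6$ ($K = 6 - 0 = 6 + 0 = 6$)
$F{\left(w,k \right)} = - 2 k - 2 w$ ($F{\left(w,k \right)} = - 2 \left(w + k\right) = - 2 \left(k + w\right) = - 2 k - 2 w$)
$b{\left(R,I \right)} = 6$
$L{\left(o \right)} = -2 + o^{2} + 7 o$ ($L{\left(o \right)} = -2 + \left(\left(o^{2} + 6 o\right) + o\right) = -2 + \left(o^{2} + 7 o\right) = -2 + o^{2} + 7 o$)
$- L{\left(F{\left(6,8 \right)} - 30 \right)} = - (-2 + \left(\left(\left(-2\right) 8 - 12\right) - 30\right)^{2} + 7 \left(\left(\left(-2\right) 8 - 12\right) - 30\right)) = - (-2 + \left(\left(-16 - 12\right) - 30\right)^{2} + 7 \left(\left(-16 - 12\right) - 30\right)) = - (-2 + \left(-28 - 30\right)^{2} + 7 \left(-28 - 30\right)) = - (-2 + \left(-58\right)^{2} + 7 \left(-58\right)) = - (-2 + 3364 - 406) = \left(-1\right) 2956 = -2956$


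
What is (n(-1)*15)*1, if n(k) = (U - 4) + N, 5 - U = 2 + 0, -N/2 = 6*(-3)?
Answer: 525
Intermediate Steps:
N = 36 (N = -12*(-3) = -2*(-18) = 36)
U = 3 (U = 5 - (2 + 0) = 5 - 1*2 = 5 - 2 = 3)
n(k) = 35 (n(k) = (3 - 4) + 36 = -1 + 36 = 35)
(n(-1)*15)*1 = (35*15)*1 = 525*1 = 525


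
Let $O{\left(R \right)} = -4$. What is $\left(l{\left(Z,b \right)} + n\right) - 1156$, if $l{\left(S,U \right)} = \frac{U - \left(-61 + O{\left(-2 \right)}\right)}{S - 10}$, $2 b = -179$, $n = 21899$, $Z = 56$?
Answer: $\frac{1908307}{92} \approx 20742.0$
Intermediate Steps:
$b = - \frac{179}{2}$ ($b = \frac{1}{2} \left(-179\right) = - \frac{179}{2} \approx -89.5$)
$l{\left(S,U \right)} = \frac{65 + U}{-10 + S}$ ($l{\left(S,U \right)} = \frac{U + \left(61 - -4\right)}{S - 10} = \frac{U + \left(61 + 4\right)}{-10 + S} = \frac{U + 65}{-10 + S} = \frac{65 + U}{-10 + S}$)
$\left(l{\left(Z,b \right)} + n\right) - 1156 = \left(\frac{65 - \frac{179}{2}}{-10 + 56} + 21899\right) - 1156 = \left(\frac{1}{46} \left(- \frac{49}{2}\right) + 21899\right) - 1156 = \left(- \frac{49}{92} + 21899\right) - 1156 = \frac{2014659}{92} - 1156 = \frac{1908307}{92}$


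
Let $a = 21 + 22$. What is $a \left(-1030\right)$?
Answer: $-44290$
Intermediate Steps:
$a = 43$
$a \left(-1030\right) = 43 \left(-1030\right) = -44290$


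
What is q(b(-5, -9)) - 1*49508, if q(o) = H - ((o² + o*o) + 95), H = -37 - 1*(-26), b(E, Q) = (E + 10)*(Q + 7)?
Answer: -49814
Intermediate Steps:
b(E, Q) = (7 + Q)*(10 + E) (b(E, Q) = (10 + E)*(7 + Q) = (7 + Q)*(10 + E))
H = -11 (H = -37 + 26 = -11)
q(o) = -106 - 2*o² (q(o) = -11 - ((o² + o*o) + 95) = -11 - ((o² + o²) + 95) = -11 - (2*o² + 95) = -11 - (95 + 2*o²) = -11 + (-95 - 2*o²) = -106 - 2*o²)
q(b(-5, -9)) - 1*49508 = (-106 - 2*(70 + 7*(-5) + 10*(-9) - 5*(-9))²) - 1*49508 = (-106 - 2*(70 - 35 - 90 + 45)²) - 49508 = (-106 - 2*(-10)²) - 49508 = (-106 - 2*100) - 49508 = (-106 - 200) - 49508 = -306 - 49508 = -49814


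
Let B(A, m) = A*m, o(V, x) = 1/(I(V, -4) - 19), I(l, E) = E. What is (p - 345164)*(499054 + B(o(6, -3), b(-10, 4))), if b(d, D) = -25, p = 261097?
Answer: -964943471889/23 ≈ -4.1954e+10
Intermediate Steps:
o(V, x) = -1/23 (o(V, x) = 1/(-4 - 19) = 1/(-23) = -1/23)
(p - 345164)*(499054 + B(o(6, -3), b(-10, 4))) = (261097 - 345164)*(499054 - 1/23*(-25)) = -84067*(499054 + 25/23) = -84067*11478267/23 = -964943471889/23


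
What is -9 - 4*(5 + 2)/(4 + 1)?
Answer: -73/5 ≈ -14.600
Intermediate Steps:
-9 - 4*(5 + 2)/(4 + 1) = -9 - 28/5 = -73/5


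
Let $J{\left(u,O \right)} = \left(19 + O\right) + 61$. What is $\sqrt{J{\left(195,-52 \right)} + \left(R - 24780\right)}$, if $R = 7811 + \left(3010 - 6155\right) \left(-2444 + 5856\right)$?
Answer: $i \sqrt{10747681} \approx 3278.4 i$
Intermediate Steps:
$R = -10722929$ ($R = 7811 - 10730740 = -10722929$)
$J{\left(u,O \right)} = 80 + O$
$\sqrt{J{\left(195,-52 \right)} + \left(R - 24780\right)} = \sqrt{\left(80 - 52\right) - 10747709} = \sqrt{28 - 10747709} = \sqrt{-10747681} = i \sqrt{10747681}$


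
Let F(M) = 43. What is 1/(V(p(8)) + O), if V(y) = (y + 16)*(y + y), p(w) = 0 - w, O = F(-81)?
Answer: -1/85 ≈ -0.011765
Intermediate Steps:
O = 43
p(w) = -w
V(y) = 2*y*(16 + y) (V(y) = (16 + y)*(2*y) = 2*y*(16 + y))
1/(V(p(8)) + O) = 1/(2*(-1*8)*(16 - 1*8) + 43) = 1/(2*(-8)*(16 - 8) + 43) = 1/(2*(-8)*8 + 43) = 1/(-128 + 43) = 1/(-85) = -1/85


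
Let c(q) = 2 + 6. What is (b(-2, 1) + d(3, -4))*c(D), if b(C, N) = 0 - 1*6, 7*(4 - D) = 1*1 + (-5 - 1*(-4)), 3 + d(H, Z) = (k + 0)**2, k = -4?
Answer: 56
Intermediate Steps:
d(H, Z) = 13 (d(H, Z) = -3 + (-4 + 0)**2 = -3 + (-4)**2 = -3 + 16 = 13)
D = 4 (D = 4 - (1*1 + (-5 - 1*(-4)))/7 = 4 - (1 + (-5 + 4))/7 = 4 - (1 - 1)/7 = 4 - 1/7*0 = 4 + 0 = 4)
c(q) = 8
b(C, N) = -6 (b(C, N) = 0 - 6 = -6)
(b(-2, 1) + d(3, -4))*c(D) = (-6 + 13)*8 = 7*8 = 56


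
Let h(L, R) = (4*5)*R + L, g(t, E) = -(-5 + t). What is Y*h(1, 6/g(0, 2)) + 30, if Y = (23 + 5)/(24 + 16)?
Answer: 95/2 ≈ 47.500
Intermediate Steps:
g(t, E) = 5 - t
Y = 7/10 (Y = 28/40 = 28*(1/40) = 7/10 ≈ 0.70000)
h(L, R) = L + 20*R (h(L, R) = 20*R + L = L + 20*R)
Y*h(1, 6/g(0, 2)) + 30 = 7*(1 + 20*(6/(5 - 1*0)))/10 + 30 = 7*(1 + 20*(6/(5 + 0)))/10 + 30 = 7*(1 + 20*(6/5))/10 + 30 = 7*(1 + 24)/10 + 30 = (7/10)*25 + 30 = 35/2 + 30 = 95/2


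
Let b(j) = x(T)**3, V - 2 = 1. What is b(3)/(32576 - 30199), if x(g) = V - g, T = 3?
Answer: 0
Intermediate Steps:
V = 3 (V = 2 + 1 = 3)
x(g) = 3 - g
b(j) = 0 (b(j) = (3 - 1*3)**3 = (3 - 3)**3 = 0**3 = 0)
b(3)/(32576 - 30199) = 0/(32576 - 30199) = 0/2377 = 0*(1/2377) = 0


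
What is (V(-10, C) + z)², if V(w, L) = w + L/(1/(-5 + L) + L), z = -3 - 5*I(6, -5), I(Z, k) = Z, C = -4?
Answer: 2418025/1369 ≈ 1766.3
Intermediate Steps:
z = -33 (z = -3 - 5*6 = -3 - 30 = -33)
V(w, L) = w + L/(L + 1/(-5 + L))
(V(-10, C) + z)² = ((-10 + (-4)² - 5*(-4) - 10*(-4)² - 5*(-4)*(-10))/(1 + (-4)² - 5*(-4)) - 33)² = ((-10 + 16 + 20 - 10*16 - 200)/(1 + 16 + 20) - 33)² = ((-10 + 16 + 20 - 160 - 200)/37 - 33)² = ((1/37)*(-334) - 33)² = (-334/37 - 33)² = (-1555/37)² = 2418025/1369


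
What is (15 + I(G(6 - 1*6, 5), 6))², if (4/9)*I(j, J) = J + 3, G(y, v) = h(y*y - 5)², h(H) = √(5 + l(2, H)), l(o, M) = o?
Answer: 19881/16 ≈ 1242.6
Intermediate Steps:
h(H) = √7 (h(H) = √(5 + 2) = √7)
G(y, v) = 7 (G(y, v) = (√7)² = 7)
I(j, J) = 27/4 + 9*J/4 (I(j, J) = 9*(J + 3)/4 = 9*(3 + J)/4 = 27/4 + 9*J/4)
(15 + I(G(6 - 1*6, 5), 6))² = (15 + (27/4 + (9/4)*6))² = (15 + (27/4 + 27/2))² = (15 + 81/4)² = (141/4)² = 19881/16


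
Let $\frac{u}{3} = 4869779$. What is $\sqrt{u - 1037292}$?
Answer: $3 \sqrt{1508005} \approx 3684.0$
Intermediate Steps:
$u = 14609337$ ($u = 3 \cdot 4869779 = 14609337$)
$\sqrt{u - 1037292} = \sqrt{14609337 - 1037292} = \sqrt{13572045} = 3 \sqrt{1508005}$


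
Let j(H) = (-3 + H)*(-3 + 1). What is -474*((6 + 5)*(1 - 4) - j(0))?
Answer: 18486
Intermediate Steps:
j(H) = 6 - 2*H (j(H) = (-3 + H)*(-2) = 6 - 2*H)
-474*((6 + 5)*(1 - 4) - j(0)) = -474*((6 + 5)*(1 - 4) - (6 - 2*0)) = -474*(11*(-3) - (6 + 0)) = -474*(-33 - 1*6) = -474*(-33 - 6) = -474*(-39) = 18486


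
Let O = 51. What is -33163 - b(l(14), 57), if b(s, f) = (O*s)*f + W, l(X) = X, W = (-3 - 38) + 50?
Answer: -73870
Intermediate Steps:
W = 9 (W = -41 + 50 = 9)
b(s, f) = 9 + 51*f*s (b(s, f) = (51*s)*f + 9 = 51*f*s + 9 = 9 + 51*f*s)
-33163 - b(l(14), 57) = -33163 - (9 + 51*57*14) = -33163 - (9 + 40698) = -33163 - 1*40707 = -33163 - 40707 = -73870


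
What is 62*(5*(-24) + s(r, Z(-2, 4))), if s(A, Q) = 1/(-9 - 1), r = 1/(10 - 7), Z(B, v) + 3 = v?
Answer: -37231/5 ≈ -7446.2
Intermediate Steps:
Z(B, v) = -3 + v
r = 1/3 ≈ 0.33333
s(A, Q) = -1/10 (s(A, Q) = 1/(-10) = -1/10)
62*(5*(-24) + s(r, Z(-2, 4))) = 62*(5*(-24) - 1/10) = 62*(-120 - 1/10) = 62*(-1201/10) = -37231/5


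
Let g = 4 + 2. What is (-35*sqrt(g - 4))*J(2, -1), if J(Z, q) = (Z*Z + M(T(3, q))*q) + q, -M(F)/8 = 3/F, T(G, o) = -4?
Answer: 105*sqrt(2) ≈ 148.49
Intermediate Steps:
g = 6
M(F) = -24/F
J(Z, q) = Z**2 + 7*q (J(Z, q) = (Z*Z + (-24/(-4))*q) + q = (Z**2 + (-24*(-1/4))*q) + q = (Z**2 + 6*q) + q = Z**2 + 7*q)
(-35*sqrt(g - 4))*J(2, -1) = (-35*sqrt(6 - 4))*(2**2 + 7*(-1)) = (-35*sqrt(2))*(4 - 7) = -35*sqrt(2)*(-3) = 105*sqrt(2)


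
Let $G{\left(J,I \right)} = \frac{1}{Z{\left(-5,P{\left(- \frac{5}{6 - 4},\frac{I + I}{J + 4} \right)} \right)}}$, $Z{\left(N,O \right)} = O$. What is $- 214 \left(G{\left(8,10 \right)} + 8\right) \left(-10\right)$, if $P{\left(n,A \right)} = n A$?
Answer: $\frac{83032}{5} \approx 16606.0$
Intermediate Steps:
$P{\left(n,A \right)} = A n$
$G{\left(J,I \right)} = - \frac{4 + J}{5 I}$ ($G{\left(J,I \right)} = \frac{1}{\frac{I + I}{J + 4} \left(- \frac{5}{6 - 4}\right)} = \frac{1}{\frac{2 I}{4 + J} \left(- \frac{5}{2}\right)} = \frac{1}{\left(-5\right) I \frac{1}{4 + J}} = - \frac{4 + J}{5 I}$)
$- 214 \left(G{\left(8,10 \right)} + 8\right) \left(-10\right) = - 214 \left(\frac{-4 - 8}{5 \cdot 10} + 8\right) \left(-10\right) = - 214 \left(\frac{1}{5} \cdot \frac{1}{10} \left(-4 - 8\right) + 8\right) \left(-10\right) = - 214 \left(\frac{1}{5} \cdot \frac{1}{10} \left(-12\right) + 8\right) \left(-10\right) = - 214 \left(- \frac{6}{25} + 8\right) \left(-10\right) = - 214 \cdot \frac{194}{25} \left(-10\right) = \left(-214\right) \left(- \frac{388}{5}\right) = \frac{83032}{5}$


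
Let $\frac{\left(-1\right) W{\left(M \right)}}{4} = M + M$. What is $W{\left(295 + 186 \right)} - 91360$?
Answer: $-95208$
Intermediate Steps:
$W{\left(M \right)} = - 8 M$ ($W{\left(M \right)} = - 4 \left(M + M\right) = - 4 \cdot 2 M = - 8 M$)
$W{\left(295 + 186 \right)} - 91360 = - 8 \left(295 + 186\right) - 91360 = \left(-8\right) 481 + \left(-213612 + 122252\right) = -3848 - 91360 = -95208$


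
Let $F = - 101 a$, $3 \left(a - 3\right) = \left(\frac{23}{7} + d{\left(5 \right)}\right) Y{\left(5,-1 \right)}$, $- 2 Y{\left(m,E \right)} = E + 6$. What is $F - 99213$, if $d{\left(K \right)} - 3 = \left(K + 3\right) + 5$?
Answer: $- \frac{1370499}{14} \approx -97893.0$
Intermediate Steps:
$Y{\left(m,E \right)} = -3 - \frac{E}{2}$ ($Y{\left(m,E \right)} = - \frac{E + 6}{2} = - \frac{6 + E}{2} = -3 - \frac{E}{2}$)
$d{\left(K \right)} = 11 + K$ ($d{\left(K \right)} = 3 + \left(\left(K + 3\right) + 5\right) = 3 + \left(\left(3 + K\right) + 5\right) = 3 + \left(8 + K\right) = 11 + K$)
$a = - \frac{183}{14}$ ($a = 3 + \frac{\left(\frac{23}{7} + \left(11 + 5\right)\right) \left(-3 - - \frac{1}{2}\right)}{3} = 3 + \frac{\left(23 \cdot \frac{1}{7} + 16\right) \left(-3 + \frac{1}{2}\right)}{3} = 3 + \frac{\left(\frac{23}{7} + 16\right) \left(- \frac{5}{2}\right)}{3} = 3 + \frac{\frac{135}{7} \left(- \frac{5}{2}\right)}{3} = 3 + \frac{1}{3} \left(- \frac{675}{14}\right) = 3 - \frac{225}{14} = - \frac{183}{14} \approx -13.071$)
$F = \frac{18483}{14}$ ($F = \left(-101\right) \left(- \frac{183}{14}\right) = \frac{18483}{14} \approx 1320.2$)
$F - 99213 = \frac{18483}{14} - 99213 = - \frac{1370499}{14}$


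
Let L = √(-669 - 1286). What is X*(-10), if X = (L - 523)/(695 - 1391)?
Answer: -2615/348 + 5*I*√1955/348 ≈ -7.5144 + 0.63528*I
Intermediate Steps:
L = I*√1955 (L = √(-1955) = I*√1955 ≈ 44.215*I)
X = 523/696 - I*√1955/696 (X = (I*√1955 - 523)/(695 - 1391) = (-523 + I*√1955)/(-696) = (-523 + I*√1955)*(-1/696) = 523/696 - I*√1955/696 ≈ 0.75144 - 0.063528*I)
X*(-10) = (523/696 - I*√1955/696)*(-10) = -2615/348 + 5*I*√1955/348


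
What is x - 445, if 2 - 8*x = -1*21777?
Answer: 18219/8 ≈ 2277.4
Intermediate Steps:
x = 21779/8 (x = 1/4 - (-1)*21777/8 = 1/4 - 1/8*(-21777) = 1/4 + 21777/8 = 21779/8 ≈ 2722.4)
x - 445 = 21779/8 - 445 = 18219/8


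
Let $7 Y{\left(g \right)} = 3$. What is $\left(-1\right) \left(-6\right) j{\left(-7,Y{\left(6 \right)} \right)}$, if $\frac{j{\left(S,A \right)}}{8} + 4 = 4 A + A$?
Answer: $- \frac{624}{7} \approx -89.143$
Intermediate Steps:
$Y{\left(g \right)} = \frac{3}{7}$ ($Y{\left(g \right)} = \frac{1}{7} \cdot 3 = \frac{3}{7}$)
$j{\left(S,A \right)} = -32 + 40 A$ ($j{\left(S,A \right)} = -32 + 8 \left(4 A + A\right) = -32 + 8 \cdot 5 A = -32 + 40 A$)
$\left(-1\right) \left(-6\right) j{\left(-7,Y{\left(6 \right)} \right)} = \left(-1\right) \left(-6\right) \left(-32 + 40 \cdot \frac{3}{7}\right) = 6 \left(-32 + \frac{120}{7}\right) = 6 \left(- \frac{104}{7}\right) = - \frac{624}{7}$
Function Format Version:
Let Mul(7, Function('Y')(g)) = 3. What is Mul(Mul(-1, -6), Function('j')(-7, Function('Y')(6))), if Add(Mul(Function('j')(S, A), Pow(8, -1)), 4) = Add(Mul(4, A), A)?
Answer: Rational(-624, 7) ≈ -89.143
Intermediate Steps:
Function('Y')(g) = Rational(3, 7) (Function('Y')(g) = Mul(Rational(1, 7), 3) = Rational(3, 7))
Function('j')(S, A) = Add(-32, Mul(40, A)) (Function('j')(S, A) = Add(-32, Mul(8, Add(Mul(4, A), A))) = Add(-32, Mul(8, Mul(5, A))) = Add(-32, Mul(40, A)))
Mul(Mul(-1, -6), Function('j')(-7, Function('Y')(6))) = Mul(Mul(-1, -6), Add(-32, Mul(40, Rational(3, 7)))) = Mul(6, Add(-32, Rational(120, 7))) = Mul(6, Rational(-104, 7)) = Rational(-624, 7)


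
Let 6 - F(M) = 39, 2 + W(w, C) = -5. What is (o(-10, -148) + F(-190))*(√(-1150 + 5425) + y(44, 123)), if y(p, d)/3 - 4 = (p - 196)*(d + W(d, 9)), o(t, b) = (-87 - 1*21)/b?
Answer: 63143496/37 - 17910*√19/37 ≈ 1.7045e+6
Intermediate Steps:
W(w, C) = -7 (W(w, C) = -2 - 5 = -7)
o(t, b) = -108/b (o(t, b) = (-87 - 21)/b = -108/b)
F(M) = -33 (F(M) = 6 - 1*39 = 6 - 39 = -33)
y(p, d) = 12 + 3*(-196 + p)*(-7 + d) (y(p, d) = 12 + 3*((p - 196)*(d - 7)) = 12 + 3*((-196 + p)*(-7 + d)) = 12 + 3*(-196 + p)*(-7 + d))
(o(-10, -148) + F(-190))*(√(-1150 + 5425) + y(44, 123)) = (-108/(-148) - 33)*(√(-1150 + 5425) + (4128 - 588*123 - 21*44 + 3*123*44)) = (-108*(-1/148) - 33)*(√4275 + (4128 - 72324 - 924 + 16236)) = (27/37 - 33)*(15*√19 - 52884) = -1194*(-52884 + 15*√19)/37 = 63143496/37 - 17910*√19/37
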